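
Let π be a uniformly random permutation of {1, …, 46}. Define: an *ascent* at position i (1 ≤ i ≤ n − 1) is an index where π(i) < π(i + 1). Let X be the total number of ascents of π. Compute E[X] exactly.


Write X = Σ X_I over i = 1, …, 45, with X_I the indicator of one ascent.
There are 45 indicators.
For each fixed i, the pair (π(i), π(i+1)) is a uniformly random ordered pair of distinct values from {1, …, 46}; by symmetry P[π(i) < π(i+1)] = 1/2.
By linearity: E[X] = 45 · (1/2) = (46 − 1) · (1/2) = 45/2 ≈ 22.50000.

E[X] = 45/2 = 22.50000.


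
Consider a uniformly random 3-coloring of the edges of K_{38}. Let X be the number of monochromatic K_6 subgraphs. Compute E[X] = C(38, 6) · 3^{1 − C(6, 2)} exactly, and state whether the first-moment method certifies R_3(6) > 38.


E[X] = C(38, 6) · 3^{1 − 15} = 2760681 · 3^{−14} = 2760681/4782969.
As a reduced fraction: E[X] = 920227/1594323 ≈ 0.577190.
Is E[X] < 1? YES.
Since E[X] < 1, there exists a 3-coloring of K_{38} with no monochromatic K_6; hence R_3(6) > 38.

E[X] = 920227/1594323 ≈ 0.577190; E[X] < 1, so R_3(6) > 38.


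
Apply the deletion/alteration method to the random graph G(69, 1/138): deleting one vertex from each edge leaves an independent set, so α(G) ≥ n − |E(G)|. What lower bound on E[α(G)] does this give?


E[|E(G)|] = C(69, 2)·p = 2346 · (1/138) = 17.
E[α(G)] ≥ n − E[|E(G)|] = 69 − 17 = 52.
Numerically: ≈ 52.0000.
(This is only a lower bound; the true E[α(G)] may be larger.)

E[α(G)] ≥ 52 ≈ 52.0000.


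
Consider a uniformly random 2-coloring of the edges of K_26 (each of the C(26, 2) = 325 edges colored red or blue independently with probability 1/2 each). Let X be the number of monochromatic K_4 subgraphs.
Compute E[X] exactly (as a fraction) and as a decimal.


Let X = Σ_S X_S over the C(26, 4) = 14950 subsets S of size 4, where X_S = 1 if the K_4 on S is monochromatic.
For a fixed S, the K_4 on S has C(4, 2) = 6 edges. P[all 6 edges red] = (1/2)^6, and likewise for blue, so P[monochromatic] = 2·(1/2)^6 = 2^{1 − 6} = 1/32.
By linearity: E[X] = C(26, 4) · 2^{1 − 6} = 14950 · 1/32 = 7475/16.
Numerically: E[X] ≈ 467.187500.

E[X] = C(26,4)·2^(1−C(4,2)) = 7475/16 ≈ 467.187500.


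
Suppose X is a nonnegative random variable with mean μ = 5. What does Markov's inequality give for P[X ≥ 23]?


μ = E[X] = 5, a = 23.
Markov: P[X ≥ 23] ≤ μ/a = (5)/23 = 5/23.
Numerically: ≈ 0.217.
(Since a = 23 > μ = 5.000, the bound 5/23 is < 1 and informative.)

P[X ≥ 23] ≤ 5/23 ≈ 0.217.


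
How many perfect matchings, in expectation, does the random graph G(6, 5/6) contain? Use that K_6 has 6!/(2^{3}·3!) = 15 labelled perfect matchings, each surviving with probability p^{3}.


K_6 has 6!/(2^{3}·3!) = 15 labelled perfect matchings.
For each such perfect matching H, let X_H = 1 if all 3 edges of H are present in G. Then P[X_H = 1] = p^{3} = (5/6)^{3} = 125/216.
Summing the indicators: E[X] = Σ_H E[X_H] = 15 · p^{3} = 15 · 125/216 = 625/72.
Numerically: E[X] ≈ 8.6806.

E[X] = 15 · (5/6)^{3} = 625/72 ≈ 8.6806.


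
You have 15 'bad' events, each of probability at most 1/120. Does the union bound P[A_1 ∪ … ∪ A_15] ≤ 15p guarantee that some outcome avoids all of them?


Union bound: P[∪_{i=1}^{15} A_i] ≤ Σ_i P[A_i] ≤ 15·p = 15·(1/120) = 1/8.
Numerically: 1/8 ≈ 0.125000.
Is 1/8 < 1? YES.
Since P[∪ A_i] ≤ 1/8 < 1, the complement has P[∩ A_i^c] ≥ 1 − 1/8 = 7/8 > 0, so some outcome avoids every A_i.

15·p = 1/8 ≈ 0.125000; existence CERTIFIED by the union bound.


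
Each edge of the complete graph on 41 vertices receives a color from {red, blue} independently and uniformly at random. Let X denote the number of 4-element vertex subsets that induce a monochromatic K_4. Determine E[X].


Let X = Σ_S X_S over the C(41, 4) = 101270 subsets S of size 4, where X_S = 1 if the K_4 on S is monochromatic.
For a fixed S, the K_4 on S has C(4, 2) = 6 edges. P[all 6 edges red] = (1/2)^6, and likewise for blue, so P[monochromatic] = 2·(1/2)^6 = 2^{1 − 6} = 1/32.
By linearity of expectation: E[X] = C(41, 4) · 2^{1 − 6} = 101270 · 1/32 = 50635/16.
Numerically: E[X] ≈ 3164.6875.

E[X] = C(41,4)·2^(1−C(4,2)) = 50635/16 ≈ 3164.6875.


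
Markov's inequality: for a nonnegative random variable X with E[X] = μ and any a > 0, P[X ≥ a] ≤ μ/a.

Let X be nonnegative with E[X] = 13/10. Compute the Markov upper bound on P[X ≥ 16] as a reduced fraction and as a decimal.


μ = E[X] = 13/10, a = 16.
Markov: P[X ≥ 16] ≤ μ/a = (13/10)/16 = 13/160.
Numerically: ≈ 0.081.
(Since a = 16 > μ = 1.300, the bound 13/160 is < 1 and informative.)

P[X ≥ 16] ≤ 13/160 ≈ 0.081.


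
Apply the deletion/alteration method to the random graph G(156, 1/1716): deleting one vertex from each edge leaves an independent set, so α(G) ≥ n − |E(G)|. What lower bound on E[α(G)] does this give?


E[|E(G)|] = C(156, 2)·p = 12090 · (1/1716) = 155/22.
E[α(G)] ≥ n − E[|E(G)|] = 156 − 155/22 = 3277/22.
Numerically: ≈ 148.9545.
(This is only a lower bound; the true E[α(G)] may be larger.)

E[α(G)] ≥ 3277/22 ≈ 148.9545.


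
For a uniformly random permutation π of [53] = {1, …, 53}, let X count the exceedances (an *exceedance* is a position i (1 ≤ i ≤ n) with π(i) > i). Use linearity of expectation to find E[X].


Write X = Σ_{i=1}^{53} X_i, where X_i = 1_{π(i) > i}.
For each fixed i, π(i) is uniform over {1, …, 53} (marginal of a uniform permutation), so P[π(i) > i] = (n − i)/n. Summing: Σ_{i=1}^{53} (n − i)/n = (0 + 1 + … + 52)/53 = 53(53 − 1)/(2·53) = (53 − 1)/2.
Hence E[X] = Σ_{i=1}^{53} (53 − i)/53 = 26 ≈ 26.00000.

E[X] = 26 = 26.00000.


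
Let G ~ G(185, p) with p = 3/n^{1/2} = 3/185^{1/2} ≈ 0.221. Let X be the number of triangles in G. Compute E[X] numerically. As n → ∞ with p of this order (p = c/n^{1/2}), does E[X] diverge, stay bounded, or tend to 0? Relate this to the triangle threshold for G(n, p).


Number of potential triangles: C(185, 3) = 1038220.
Each occurs with probability p³ ≈ (0.221)³ ≈ 1.07302e-02.
By linearity: E[X] = C(185, 3)·p³ ≈ 1038220 · 1.07302e-02 ≈ 11140.266.
Since α = 1/2 < 1, p = c/n^{1/2} ≫ 1/n is above the triangle threshold p ~ 1/n. Asymptotically E[X] ~ (c³/6)·n^{3(1−α)} = (3³/6)·n^{1.5} → ∞; triangles are abundant w.h.p.

E[X] ≈ 11140.266; in regime p = Θ(1/n^{1/2}) E[X] diverges (above the triangle threshold p ~ 1/n).


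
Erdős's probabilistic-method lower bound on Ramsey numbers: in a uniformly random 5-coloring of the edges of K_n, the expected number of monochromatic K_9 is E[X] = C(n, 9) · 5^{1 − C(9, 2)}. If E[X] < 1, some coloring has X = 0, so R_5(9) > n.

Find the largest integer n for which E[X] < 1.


We need C(n, 9) · 5^{1 − 36} < 1, i.e. C(n, 9) < 5^{36 − 1} = 2910383045673370361328125.
Check values of n near the boundary:
  n = 2166: C(2166, 9) = 2844037944203015677277940; 2844037944203015677277940 < 2910383045673370361328125? YES
  n = 2167: C(2167, 9) = 2855899084841489792706810; 2855899084841489792706810 < 2910383045673370361328125? YES
  n = 2168: C(2168, 9) = 2867804175977929537095120; 2867804175977929537095120 < 2910383045673370361328125? YES
  n = 2169: C(2169, 9) = 2879753360044504243499683; 2879753360044504243499683 < 2910383045673370361328125? YES
  n = 2170: C(2170, 9) = 2891746779868845075610510; 2891746779868845075610510 < 2910383045673370361328125? YES
  n = 2171: C(2171, 9) = 2903784578674959601827205; 2903784578674959601827205 < 2910383045673370361328125? YES
  n = 2172: C(2172, 9) = 2915866900084148060642020; 2915866900084148060642020 < 2910383045673370361328125? NO
The largest n with C(n, 9) < 2910383045673370361328125 is n = 2171 (where E[X] = 580756915734991920365441/582076609134674072265625 ≈ 0.9977328). Hence R_5(9) > 2171, i.e. R_5(9) ≥ 2172.

Largest n = 2171; hence R_5(9) > 2171.


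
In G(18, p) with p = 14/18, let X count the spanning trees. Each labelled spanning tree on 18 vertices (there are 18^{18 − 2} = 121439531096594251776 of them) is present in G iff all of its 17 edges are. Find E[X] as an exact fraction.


K_18 has 18^{18 − 2} = 121439531096594251776 labelled spanning trees.
For each such spanning tree H, let X_H = 1 if all 17 edges of H are present in G. Then P[X_H = 1] = p^{17} = (7/9)^{17} = 232630513987207/16677181699666569.
By linearity: E[X] = Σ_H E[X_H] = 121439531096594251776 · p^{17} = 121439531096594251776 · 232630513987207/16677181699666569 = 15245673364665597952/9.
Numerically: E[X] ≈ 1.694e+18.

E[X] = 121439531096594251776 · (7/9)^{17} = 15245673364665597952/9 ≈ 1.694e+18.


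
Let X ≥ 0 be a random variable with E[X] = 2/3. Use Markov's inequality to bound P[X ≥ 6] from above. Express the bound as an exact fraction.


μ = E[X] = 2/3, a = 6.
Markov: P[X ≥ 6] ≤ μ/a = (2/3)/6 = 1/9.
Numerically: ≈ 0.111111.
(Since a = 6 > μ = 0.666667, the bound 1/9 is < 1 and informative.)

P[X ≥ 6] ≤ 1/9 ≈ 0.111111.


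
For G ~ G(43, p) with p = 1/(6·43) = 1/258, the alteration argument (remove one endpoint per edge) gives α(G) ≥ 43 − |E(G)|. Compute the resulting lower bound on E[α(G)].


E[|E(G)|] = C(43, 2)·p = 903 · (1/258) = 7/2.
E[α(G)] ≥ n − E[|E(G)|] = 43 − 7/2 = 79/2.
Numerically: ≈ 39.50000.
(This is only a lower bound; the true E[α(G)] may be larger.)

E[α(G)] ≥ 79/2 ≈ 39.50000.


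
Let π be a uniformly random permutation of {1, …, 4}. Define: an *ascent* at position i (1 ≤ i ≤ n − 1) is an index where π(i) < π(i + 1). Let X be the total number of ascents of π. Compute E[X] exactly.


Write X = Σ X_I over i = 1, …, 3, with X_I the indicator of one ascent.
There are 3 indicators.
For each fixed i, the pair (π(i), π(i+1)) is a uniformly random ordered pair of distinct values from {1, …, 4}; by symmetry P[π(i) < π(i+1)] = 1/2.
By linearity: E[X] = 3 · (1/2) = (4 − 1) · (1/2) = 3/2 ≈ 1.500000.

E[X] = 3/2 = 1.500000.


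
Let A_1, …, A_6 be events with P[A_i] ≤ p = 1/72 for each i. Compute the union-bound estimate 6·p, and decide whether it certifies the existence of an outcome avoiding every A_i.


Union bound: P[∪_{i=1}^{6} A_i] ≤ Σ_i P[A_i] ≤ 6·p = 6·(1/72) = 1/12.
Numerically: 1/12 ≈ 0.083.
Is 1/12 < 1? YES.
Since P[∪ A_i] ≤ 1/12 < 1, the complement has P[∩ A_i^c] ≥ 1 − 1/12 = 11/12 > 0, so some outcome avoids every A_i.

6·p = 1/12 ≈ 0.083; existence CERTIFIED by the union bound.


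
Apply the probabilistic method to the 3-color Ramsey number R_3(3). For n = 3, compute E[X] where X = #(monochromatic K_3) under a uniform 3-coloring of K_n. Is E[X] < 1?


E[X] = C(3, 3) · 3^{1 − 3} = 1 · 3^{−2} = 1/9.
As a reduced fraction: E[X] = 1/9 ≈ 0.1111111.
Is E[X] < 1? YES.
Since E[X] < 1, there exists a 3-coloring of K_{3} with no monochromatic K_3; hence R_3(3) > 3.

E[X] = 1/9 ≈ 0.1111111; E[X] < 1, so R_3(3) > 3.


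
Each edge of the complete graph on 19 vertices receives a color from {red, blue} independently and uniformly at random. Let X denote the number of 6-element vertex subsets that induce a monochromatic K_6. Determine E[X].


Let X = Σ_S X_S over the C(19, 6) = 27132 subsets S of size 6, where X_S = 1 if the K_6 on S is monochromatic.
For a fixed S, the K_6 on S has C(6, 2) = 15 edges. P[all 15 edges red] = (1/2)^15, and likewise for blue, so P[monochromatic] = 2·(1/2)^15 = 2^{1 − 15} = 1/16384.
By linearity of expectation: E[X] = C(19, 6) · 2^{1 − 15} = 27132 · 1/16384 = 6783/4096.
Numerically: E[X] ≈ 1.656006.

E[X] = C(19,6)·2^(1−C(6,2)) = 6783/4096 ≈ 1.656006.


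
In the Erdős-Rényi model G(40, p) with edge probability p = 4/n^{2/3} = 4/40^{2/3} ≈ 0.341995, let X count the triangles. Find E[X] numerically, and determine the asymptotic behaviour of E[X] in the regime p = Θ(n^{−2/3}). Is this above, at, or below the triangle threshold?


Number of potential triangles: C(40, 3) = 9880.
Each occurs with probability p³ ≈ (0.341995)³ ≈ 4.00000000e-02.
By linearity: E[X] = C(40, 3)·p³ ≈ 9880 · 4.00000000e-02 ≈ 395.200000.
Since α = 2/3 < 1, p = c/n^{2/3} ≫ 1/n is above the triangle threshold p ~ 1/n. Asymptotically E[X] ~ (c³/6)·n^{3(1−α)} = (4³/6)·n^{1} → ∞; triangles are abundant w.h.p.

E[X] ≈ 395.200000; in regime p = Θ(1/n^{2/3}) E[X] diverges (above the triangle threshold p ~ 1/n).


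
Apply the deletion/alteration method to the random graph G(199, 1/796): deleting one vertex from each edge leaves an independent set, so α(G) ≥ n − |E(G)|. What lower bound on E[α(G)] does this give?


E[|E(G)|] = C(199, 2)·p = 19701 · (1/796) = 99/4.
E[α(G)] ≥ n − E[|E(G)|] = 199 − 99/4 = 697/4.
Numerically: ≈ 174.250.
(This is only a lower bound; the true E[α(G)] may be larger.)

E[α(G)] ≥ 697/4 ≈ 174.250.


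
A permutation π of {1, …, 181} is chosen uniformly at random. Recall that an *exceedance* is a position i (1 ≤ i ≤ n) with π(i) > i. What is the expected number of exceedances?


Write X = Σ_{i=1}^{181} X_i, where X_i = 1_{π(i) > i}.
For each fixed i, π(i) is uniform over {1, …, 181} (marginal of a uniform permutation), so P[π(i) > i] = (n − i)/n. Summing: Σ_{i=1}^{181} (n − i)/n = (0 + 1 + … + 180)/181 = 181(181 − 1)/(2·181) = (181 − 1)/2.
Hence E[X] = Σ_{i=1}^{181} (181 − i)/181 = 90 ≈ 90.0000.

E[X] = 90 = 90.0000.


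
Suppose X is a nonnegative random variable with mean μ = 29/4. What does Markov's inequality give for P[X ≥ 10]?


μ = E[X] = 29/4, a = 10.
Markov: P[X ≥ 10] ≤ μ/a = (29/4)/10 = 29/40.
Numerically: ≈ 0.725000.
(Since a = 10 > μ = 7.250000, the bound 29/40 is < 1 and informative.)

P[X ≥ 10] ≤ 29/40 ≈ 0.725000.


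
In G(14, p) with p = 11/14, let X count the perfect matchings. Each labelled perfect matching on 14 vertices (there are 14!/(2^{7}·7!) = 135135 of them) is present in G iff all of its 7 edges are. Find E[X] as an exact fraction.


K_14 has 14!/(2^{7}·7!) = 135135 labelled perfect matchings.
For each such perfect matching H, let X_H = 1 if all 7 edges of H are present in G. Then P[X_H = 1] = p^{7} = (11/14)^{7} = 19487171/105413504.
By linearity of expectation: E[X] = Σ_H E[X_H] = 135135 · p^{7} = 135135 · 19487171/105413504 = 376199836155/15059072.
Numerically: E[X] ≈ 24982.

E[X] = 135135 · (11/14)^{7} = 376199836155/15059072 ≈ 24982.


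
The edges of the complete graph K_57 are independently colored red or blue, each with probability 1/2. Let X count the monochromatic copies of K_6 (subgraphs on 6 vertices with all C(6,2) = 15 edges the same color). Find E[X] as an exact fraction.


Let X = Σ_S X_S over the C(57, 6) = 36288252 subsets S of size 6, where X_S = 1 if the K_6 on S is monochromatic.
For a fixed S, the K_6 on S has C(6, 2) = 15 edges. P[all 15 edges red] = (1/2)^15, and likewise for blue, so P[monochromatic] = 2·(1/2)^15 = 2^{1 − 15} = 1/16384.
Summing: E[X] = C(57, 6) · 2^{1 − 15} = 36288252 · 1/16384 = 9072063/4096.
Numerically: E[X] ≈ 2214.85913.

E[X] = C(57,6)·2^(1−C(6,2)) = 9072063/4096 ≈ 2214.85913.


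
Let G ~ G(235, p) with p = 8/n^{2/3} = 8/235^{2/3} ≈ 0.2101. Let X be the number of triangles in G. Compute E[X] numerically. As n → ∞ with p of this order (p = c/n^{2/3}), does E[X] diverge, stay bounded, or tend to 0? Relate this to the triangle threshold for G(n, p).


Number of potential triangles: C(235, 3) = 2135445.
Each occurs with probability p³ ≈ (0.2101)³ ≈ 9.271163e-03.
By linearity: E[X] = C(235, 3)·p³ ≈ 2135445 · 9.271163e-03 ≈ 19798.0596.
Since α = 2/3 < 1, p = c/n^{2/3} ≫ 1/n is above the triangle threshold p ~ 1/n. Asymptotically E[X] ~ (c³/6)·n^{3(1−α)} = (8³/6)·n^{1} → ∞; triangles are abundant w.h.p.

E[X] ≈ 19798.0596; in regime p = Θ(1/n^{2/3}) E[X] diverges (above the triangle threshold p ~ 1/n).


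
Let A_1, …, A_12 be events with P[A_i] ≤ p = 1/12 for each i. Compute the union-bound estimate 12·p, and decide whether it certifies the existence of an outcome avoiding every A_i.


Union bound: P[∪_{i=1}^{12} A_i] ≤ Σ_i P[A_i] ≤ 12·p = 12·(1/12) = 1.
Numerically: 1 ≈ 1.000.
Is 1 < 1? NO.
Since the bound 1 is ≥ 1, the union bound is uninformative here; it does NOT by itself certify existence.

12·p = 1 ≈ 1.000; existence NOT certified by the union bound.


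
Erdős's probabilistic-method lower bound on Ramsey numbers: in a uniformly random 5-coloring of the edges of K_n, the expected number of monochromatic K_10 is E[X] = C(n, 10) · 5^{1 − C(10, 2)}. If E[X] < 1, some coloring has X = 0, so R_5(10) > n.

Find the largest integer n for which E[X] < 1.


We need C(n, 10) · 5^{1 − 45} < 1, i.e. C(n, 10) < 5^{45 − 1} = 5684341886080801486968994140625.
Check values of n near the boundary:
  n = 5387: C(5387, 10) = 5624406917627224603154306376491; 5624406917627224603154306376491 < 5684341886080801486968994140625? YES
  n = 5388: C(5388, 10) = 5634865093375880654852250419586; 5634865093375880654852250419586 < 5684341886080801486968994140625? YES
  n = 5389: C(5389, 10) = 5645340767466558997768874792926; 5645340767466558997768874792926 < 5684341886080801486968994140625? YES
  n = 5390: C(5390, 10) = 5655833965919099070255434039753; 5655833965919099070255434039753 < 5684341886080801486968994140625? YES
  n = 5391: C(5391, 10) = 5666344714787188828795213697883; 5666344714787188828795213697883 < 5684341886080801486968994140625? YES
  n = 5392: C(5392, 10) = 5676873040158402483252283957448; 5676873040158402483252283957448 < 5684341886080801486968994140625? YES
  n = 5393: C(5393, 10) = 5687418968154238267170642278008; 5687418968154238267170642278008 < 5684341886080801486968994140625? NO
  n = 5394: C(5394, 10) = 5697982524930156243149785372878; 5697982524930156243149785372878 < 5684341886080801486968994140625? NO
  n = 5395: C(5395, 10) = 5708563736675616143322765475706; 5708563736675616143322765475706 < 5684341886080801486968994140625? NO
The largest n with C(n, 10) < 5684341886080801486968994140625 is n = 5392 (where E[X] = 5676873040158402483252283957448/5684341886080801486968994140625 ≈ 0.99869). Hence R_5(10) > 5392, i.e. R_5(10) ≥ 5393.

Largest n = 5392; hence R_5(10) > 5392.


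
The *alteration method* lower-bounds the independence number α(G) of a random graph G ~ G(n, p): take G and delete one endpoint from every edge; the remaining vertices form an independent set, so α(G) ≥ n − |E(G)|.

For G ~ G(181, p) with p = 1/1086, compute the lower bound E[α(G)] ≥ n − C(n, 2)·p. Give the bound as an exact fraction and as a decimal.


E[|E(G)|] = C(181, 2)·p = 16290 · (1/1086) = 15.
E[α(G)] ≥ n − E[|E(G)|] = 181 − 15 = 166.
Numerically: ≈ 166.000.
(This is only a lower bound; the true E[α(G)] may be larger.)

E[α(G)] ≥ 166 ≈ 166.000.


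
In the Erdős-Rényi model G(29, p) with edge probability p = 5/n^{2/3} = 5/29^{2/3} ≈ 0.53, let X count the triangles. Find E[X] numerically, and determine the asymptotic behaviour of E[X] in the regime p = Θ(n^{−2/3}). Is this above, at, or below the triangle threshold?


Number of potential triangles: C(29, 3) = 3654.
Each occurs with probability p³ ≈ (0.53)³ ≈ 1.48633e-01.
By linearity: E[X] = C(29, 3)·p³ ≈ 3654 · 1.48633e-01 ≈ 543.103.
Since α = 2/3 < 1, p = c/n^{2/3} ≫ 1/n is above the triangle threshold p ~ 1/n. Asymptotically E[X] ~ (c³/6)·n^{3(1−α)} = (5³/6)·n^{1} → ∞; triangles are abundant w.h.p.

E[X] ≈ 543.103; in regime p = Θ(1/n^{2/3}) E[X] diverges (above the triangle threshold p ~ 1/n).


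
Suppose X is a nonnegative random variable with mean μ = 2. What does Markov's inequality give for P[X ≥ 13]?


μ = E[X] = 2, a = 13.
Markov: P[X ≥ 13] ≤ μ/a = (2)/13 = 2/13.
Numerically: ≈ 0.15385.
(Since a = 13 > μ = 2.00000, the bound 2/13 is < 1 and informative.)

P[X ≥ 13] ≤ 2/13 ≈ 0.15385.


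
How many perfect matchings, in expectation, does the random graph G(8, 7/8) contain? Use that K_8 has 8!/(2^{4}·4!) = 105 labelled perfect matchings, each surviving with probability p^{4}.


K_8 has 8!/(2^{4}·4!) = 105 labelled perfect matchings.
For each such perfect matching H, let X_H = 1 if all 4 edges of H are present in G. Then P[X_H = 1] = p^{4} = (7/8)^{4} = 2401/4096.
By linearity of expectation: E[X] = Σ_H E[X_H] = 105 · p^{4} = 105 · 2401/4096 = 252105/4096.
Numerically: E[X] ≈ 61.549.

E[X] = 105 · (7/8)^{4} = 252105/4096 ≈ 61.549.


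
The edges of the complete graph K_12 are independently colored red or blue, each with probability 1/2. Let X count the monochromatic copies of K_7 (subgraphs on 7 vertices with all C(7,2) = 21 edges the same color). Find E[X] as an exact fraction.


Let X = Σ_S X_S over the C(12, 7) = 792 subsets S of size 7, where X_S = 1 if the K_7 on S is monochromatic.
For a fixed S, the K_7 on S has C(7, 2) = 21 edges. P[all 21 edges red] = (1/2)^21, and likewise for blue, so P[monochromatic] = 2·(1/2)^21 = 2^{1 − 21} = 1/1048576.
By linearity of expectation: E[X] = C(12, 7) · 2^{1 − 21} = 792 · 1/1048576 = 99/131072.
Numerically: E[X] ≈ 0.001.

E[X] = C(12,7)·2^(1−C(7,2)) = 99/131072 ≈ 0.001.


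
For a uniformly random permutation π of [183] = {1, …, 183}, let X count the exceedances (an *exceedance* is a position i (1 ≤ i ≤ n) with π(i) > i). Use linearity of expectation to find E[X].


Write X = Σ_{i=1}^{183} X_i, where X_i = 1_{π(i) > i}.
For each fixed i, π(i) is uniform over {1, …, 183} (marginal of a uniform permutation), so P[π(i) > i] = (n − i)/n. Summing: Σ_{i=1}^{183} (n − i)/n = (0 + 1 + … + 182)/183 = 183(183 − 1)/(2·183) = (183 − 1)/2.
Hence E[X] = Σ_{i=1}^{183} (183 − i)/183 = 91 ≈ 91.0000.

E[X] = 91 = 91.0000.


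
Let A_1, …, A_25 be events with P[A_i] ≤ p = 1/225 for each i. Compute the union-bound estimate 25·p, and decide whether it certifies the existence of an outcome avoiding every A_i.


Union bound: P[∪_{i=1}^{25} A_i] ≤ Σ_i P[A_i] ≤ 25·p = 25·(1/225) = 1/9.
Numerically: 1/9 ≈ 0.1111111.
Is 1/9 < 1? YES.
Since P[∪ A_i] ≤ 1/9 < 1, the complement has P[∩ A_i^c] ≥ 1 − 1/9 = 8/9 > 0, so some outcome avoids every A_i.

25·p = 1/9 ≈ 0.1111111; existence CERTIFIED by the union bound.


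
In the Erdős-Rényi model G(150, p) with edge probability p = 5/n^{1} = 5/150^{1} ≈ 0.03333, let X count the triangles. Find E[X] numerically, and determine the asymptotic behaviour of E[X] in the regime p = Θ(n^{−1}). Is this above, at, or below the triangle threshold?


Number of potential triangles: C(150, 3) = 551300.
Each occurs with probability p³ ≈ (0.03333)³ ≈ 3.703704e-05.
By linearity: E[X] = C(150, 3)·p³ ≈ 551300 · 3.703704e-05 ≈ 20.4185.
Here α = 1, so p = 5/n is exactly at the triangle threshold p ~ 1/n. Asymptotically E[X] → c³/6 = 5³/6 = 125/6 ≈ 20.8333, a bounded constant. In this regime the triangle count is asymptotically Poisson(c³/6).

E[X] ≈ 20.4185; in regime p = Θ(1/n^{1}) E[X] stays bounded (at the triangle threshold p ~ 1/n).


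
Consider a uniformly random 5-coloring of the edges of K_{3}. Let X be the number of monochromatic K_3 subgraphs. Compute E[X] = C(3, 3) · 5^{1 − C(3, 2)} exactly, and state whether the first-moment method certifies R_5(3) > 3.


E[X] = C(3, 3) · 5^{1 − 3} = 1 · 5^{−2} = 1/25.
As a reduced fraction: E[X] = 1/25 ≈ 0.04000.
Is E[X] < 1? YES.
Since E[X] < 1, there exists a 5-coloring of K_{3} with no monochromatic K_3; hence R_5(3) > 3.

E[X] = 1/25 ≈ 0.04000; E[X] < 1, so R_5(3) > 3.


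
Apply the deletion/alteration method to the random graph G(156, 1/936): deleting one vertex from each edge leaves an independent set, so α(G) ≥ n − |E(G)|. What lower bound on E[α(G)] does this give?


E[|E(G)|] = C(156, 2)·p = 12090 · (1/936) = 155/12.
E[α(G)] ≥ n − E[|E(G)|] = 156 − 155/12 = 1717/12.
Numerically: ≈ 143.083.
(This is only a lower bound; the true E[α(G)] may be larger.)

E[α(G)] ≥ 1717/12 ≈ 143.083.


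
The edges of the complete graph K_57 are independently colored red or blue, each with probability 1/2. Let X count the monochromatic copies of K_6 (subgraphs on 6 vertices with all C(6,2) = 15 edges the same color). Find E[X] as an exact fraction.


Let X = Σ_S X_S over the C(57, 6) = 36288252 subsets S of size 6, where X_S = 1 if the K_6 on S is monochromatic.
For a fixed S, the K_6 on S has C(6, 2) = 15 edges. P[all 15 edges red] = (1/2)^15, and likewise for blue, so P[monochromatic] = 2·(1/2)^15 = 2^{1 − 15} = 1/16384.
Summing: E[X] = C(57, 6) · 2^{1 − 15} = 36288252 · 1/16384 = 9072063/4096.
Numerically: E[X] ≈ 2214.859.

E[X] = C(57,6)·2^(1−C(6,2)) = 9072063/4096 ≈ 2214.859.


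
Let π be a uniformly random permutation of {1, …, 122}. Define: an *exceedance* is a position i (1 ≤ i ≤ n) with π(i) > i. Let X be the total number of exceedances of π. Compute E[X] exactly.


Write X = Σ_{i=1}^{122} X_i, where X_i = 1_{π(i) > i}.
For each fixed i, π(i) is uniform over {1, …, 122} (marginal of a uniform permutation), so P[π(i) > i] = (n − i)/n. Summing: Σ_{i=1}^{122} (n − i)/n = (0 + 1 + … + 121)/122 = 122(122 − 1)/(2·122) = (122 − 1)/2.
Hence E[X] = Σ_{i=1}^{122} (122 − i)/122 = 121/2 ≈ 60.500000.

E[X] = 121/2 = 60.500000.


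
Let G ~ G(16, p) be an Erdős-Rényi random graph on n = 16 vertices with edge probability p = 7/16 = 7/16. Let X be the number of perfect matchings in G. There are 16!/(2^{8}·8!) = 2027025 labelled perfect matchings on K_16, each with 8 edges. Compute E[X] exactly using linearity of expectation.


K_16 has 16!/(2^{8}·8!) = 2027025 labelled perfect matchings.
For each such perfect matching H, let X_H = 1 if all 8 edges of H are present in G. Then P[X_H = 1] = p^{8} = (7/16)^{8} = 5764801/4294967296.
Summing the indicators: E[X] = Σ_H E[X_H] = 2027025 · p^{8} = 2027025 · 5764801/4294967296 = 11685395747025/4294967296.
Numerically: E[X] ≈ 2.72e+03.

E[X] = 2027025 · (7/16)^{8} = 11685395747025/4294967296 ≈ 2.72e+03.


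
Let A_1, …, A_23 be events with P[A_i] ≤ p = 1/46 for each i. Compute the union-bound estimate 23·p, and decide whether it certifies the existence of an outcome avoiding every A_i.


Union bound: P[∪_{i=1}^{23} A_i] ≤ Σ_i P[A_i] ≤ 23·p = 23·(1/46) = 1/2.
Numerically: 1/2 ≈ 0.500.
Is 1/2 < 1? YES.
Since P[∪ A_i] ≤ 1/2 < 1, the complement has P[∩ A_i^c] ≥ 1 − 1/2 = 1/2 > 0, so some outcome avoids every A_i.

23·p = 1/2 ≈ 0.500; existence CERTIFIED by the union bound.


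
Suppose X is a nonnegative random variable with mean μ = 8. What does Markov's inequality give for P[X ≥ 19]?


μ = E[X] = 8, a = 19.
Markov: P[X ≥ 19] ≤ μ/a = (8)/19 = 8/19.
Numerically: ≈ 0.42105.
(Since a = 19 > μ = 8.00000, the bound 8/19 is < 1 and informative.)

P[X ≥ 19] ≤ 8/19 ≈ 0.42105.


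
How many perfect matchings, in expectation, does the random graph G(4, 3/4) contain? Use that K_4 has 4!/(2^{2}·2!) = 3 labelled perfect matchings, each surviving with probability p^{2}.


K_4 has 4!/(2^{2}·2!) = 3 labelled perfect matchings.
For each such perfect matching H, let X_H = 1 if all 2 edges of H are present in G. Then P[X_H = 1] = p^{2} = (3/4)^{2} = 9/16.
Summing the indicators: E[X] = Σ_H E[X_H] = 3 · p^{2} = 3 · 9/16 = 27/16.
Numerically: E[X] ≈ 1.6875.

E[X] = 3 · (3/4)^{2} = 27/16 ≈ 1.6875.


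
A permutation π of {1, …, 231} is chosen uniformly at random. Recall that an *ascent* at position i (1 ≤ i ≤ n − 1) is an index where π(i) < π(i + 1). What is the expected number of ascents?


Write X = Σ X_I over i = 1, …, 230, with X_I the indicator of one ascent.
There are 230 indicators.
For each fixed i, the pair (π(i), π(i+1)) is a uniformly random ordered pair of distinct values from {1, …, 231}; by symmetry P[π(i) < π(i+1)] = 1/2.
By linearity: E[X] = 230 · (1/2) = (231 − 1) · (1/2) = 115 ≈ 115.0000.

E[X] = 115 = 115.0000.


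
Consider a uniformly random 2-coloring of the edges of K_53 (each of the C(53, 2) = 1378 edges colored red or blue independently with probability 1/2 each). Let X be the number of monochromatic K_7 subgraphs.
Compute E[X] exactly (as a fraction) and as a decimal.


Let X = Σ_S X_S over the C(53, 7) = 154143080 subsets S of size 7, where X_S = 1 if the K_7 on S is monochromatic.
For a fixed S, the K_7 on S has C(7, 2) = 21 edges. P[all 21 edges red] = (1/2)^21, and likewise for blue, so P[monochromatic] = 2·(1/2)^21 = 2^{1 − 21} = 1/1048576.
Summing: E[X] = C(53, 7) · 2^{1 − 21} = 154143080 · 1/1048576 = 19267885/131072.
Numerically: E[X] ≈ 147.002.

E[X] = C(53,7)·2^(1−C(7,2)) = 19267885/131072 ≈ 147.002.


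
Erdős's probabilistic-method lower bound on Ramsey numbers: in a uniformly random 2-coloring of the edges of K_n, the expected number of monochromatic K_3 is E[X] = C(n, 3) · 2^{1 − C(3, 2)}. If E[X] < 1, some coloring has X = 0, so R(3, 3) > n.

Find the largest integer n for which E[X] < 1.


We need C(n, 3) · 2^{1 − 3} < 1, i.e. C(n, 3) < 2^{3 − 1} = 4.
Check values of n near the boundary:
  n = 3: C(3, 3) = 1; 1 < 4? YES
  n = 4: C(4, 3) = 4; 4 < 4? NO
  n = 5: C(5, 3) = 10; 10 < 4? NO
The largest n with C(n, 3) < 4 is n = 3 (where E[X] = 1/4 ≈ 0.25000). Hence R(3, 3) > 3, i.e. R(3, 3) ≥ 4.

Largest n = 3; hence R(3, 3) > 3.


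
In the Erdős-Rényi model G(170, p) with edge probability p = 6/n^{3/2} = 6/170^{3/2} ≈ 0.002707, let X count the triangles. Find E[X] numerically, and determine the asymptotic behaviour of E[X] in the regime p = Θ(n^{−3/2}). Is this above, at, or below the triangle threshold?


Number of potential triangles: C(170, 3) = 804440.
Each occurs with probability p³ ≈ (0.002707)³ ≈ 1.983506e-08.
By linearity: E[X] = C(170, 3)·p³ ≈ 804440 · 1.983506e-08 ≈ 0.0160.
Since α = 3/2 > 1, p = c/n^{3/2} = o(1/n) is below the triangle threshold p ~ 1/n. Asymptotically E[X] ~ (c³/6)·n^{3(1−α)} = (6³/6)·n^{-1.5} → 0, so by Markov's inequality G has no triangles w.h.p.

E[X] ≈ 0.0160; in regime p = Θ(1/n^{3/2}) E[X] tends to 0 (below the triangle threshold p ~ 1/n).


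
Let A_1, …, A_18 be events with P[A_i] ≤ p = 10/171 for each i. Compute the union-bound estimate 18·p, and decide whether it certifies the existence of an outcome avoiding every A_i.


Union bound: P[∪_{i=1}^{18} A_i] ≤ Σ_i P[A_i] ≤ 18·p = 18·(10/171) = 20/19.
Numerically: 20/19 ≈ 1.053.
Is 20/19 < 1? NO.
Since the bound 20/19 is ≥ 1, the union bound is uninformative here; it does NOT by itself certify existence.

18·p = 20/19 ≈ 1.053; existence NOT certified by the union bound.


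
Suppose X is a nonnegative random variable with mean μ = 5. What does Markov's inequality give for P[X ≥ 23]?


μ = E[X] = 5, a = 23.
Markov: P[X ≥ 23] ≤ μ/a = (5)/23 = 5/23.
Numerically: ≈ 0.217.
(Since a = 23 > μ = 5.000, the bound 5/23 is < 1 and informative.)

P[X ≥ 23] ≤ 5/23 ≈ 0.217.


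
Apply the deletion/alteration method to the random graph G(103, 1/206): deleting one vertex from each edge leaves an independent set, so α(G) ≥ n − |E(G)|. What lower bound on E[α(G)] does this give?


E[|E(G)|] = C(103, 2)·p = 5253 · (1/206) = 51/2.
E[α(G)] ≥ n − E[|E(G)|] = 103 − 51/2 = 155/2.
Numerically: ≈ 77.500.
(This is only a lower bound; the true E[α(G)] may be larger.)

E[α(G)] ≥ 155/2 ≈ 77.500.


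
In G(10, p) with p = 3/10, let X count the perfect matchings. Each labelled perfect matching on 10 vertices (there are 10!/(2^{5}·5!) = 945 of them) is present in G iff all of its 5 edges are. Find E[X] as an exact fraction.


K_10 has 10!/(2^{5}·5!) = 945 labelled perfect matchings.
For each such perfect matching H, let X_H = 1 if all 5 edges of H are present in G. Then P[X_H = 1] = p^{5} = (3/10)^{5} = 243/100000.
Summing the indicators: E[X] = Σ_H E[X_H] = 945 · p^{5} = 945 · 243/100000 = 45927/20000.
Numerically: E[X] ≈ 2.3.

E[X] = 945 · (3/10)^{5} = 45927/20000 ≈ 2.3.


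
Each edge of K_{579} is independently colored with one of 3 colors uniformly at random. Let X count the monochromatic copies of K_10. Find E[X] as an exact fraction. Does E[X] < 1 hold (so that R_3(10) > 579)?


E[X] = C(579, 10) · 3^{1 − 45} = 1079152988140386124680 · 3^{−44} = 1079152988140386124680/984770902183611232881.
As a reduced fraction: E[X] = 359717662713462041560/328256967394537077627 ≈ 1.0958417.
Is E[X] < 1? NO.
Since E[X] ≥ 1, the first-moment bound is inconclusive at n = 579; it does NOT by itself certify R_3(10) > 579.

E[X] = 359717662713462041560/328256967394537077627 ≈ 1.0958417; E[X] ≥ 1; first-moment method inconclusive here.


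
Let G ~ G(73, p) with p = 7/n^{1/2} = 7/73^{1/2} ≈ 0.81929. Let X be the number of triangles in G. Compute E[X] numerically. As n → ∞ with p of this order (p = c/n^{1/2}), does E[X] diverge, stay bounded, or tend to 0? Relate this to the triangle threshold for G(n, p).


Number of potential triangles: C(73, 3) = 62196.
Each occurs with probability p³ ≈ (0.81929)³ ≈ 5.4993306e-01.
By linearity: E[X] = C(73, 3)·p³ ≈ 62196 · 5.4993306e-01 ≈ 34203.63669.
Since α = 1/2 < 1, p = c/n^{1/2} ≫ 1/n is above the triangle threshold p ~ 1/n. Asymptotically E[X] ~ (c³/6)·n^{3(1−α)} = (7³/6)·n^{1.5} → ∞; triangles are abundant w.h.p.

E[X] ≈ 34203.63669; in regime p = Θ(1/n^{1/2}) E[X] diverges (above the triangle threshold p ~ 1/n).


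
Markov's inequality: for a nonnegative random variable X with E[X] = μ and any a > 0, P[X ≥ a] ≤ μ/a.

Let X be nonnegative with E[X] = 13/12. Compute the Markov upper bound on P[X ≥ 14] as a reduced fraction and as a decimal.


μ = E[X] = 13/12, a = 14.
Markov: P[X ≥ 14] ≤ μ/a = (13/12)/14 = 13/168.
Numerically: ≈ 0.0774.
(Since a = 14 > μ = 1.0833, the bound 13/168 is < 1 and informative.)

P[X ≥ 14] ≤ 13/168 ≈ 0.0774.


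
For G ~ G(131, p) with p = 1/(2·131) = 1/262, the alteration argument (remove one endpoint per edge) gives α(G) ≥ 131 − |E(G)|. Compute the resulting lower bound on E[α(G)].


E[|E(G)|] = C(131, 2)·p = 8515 · (1/262) = 65/2.
E[α(G)] ≥ n − E[|E(G)|] = 131 − 65/2 = 197/2.
Numerically: ≈ 98.50000.
(This is only a lower bound; the true E[α(G)] may be larger.)

E[α(G)] ≥ 197/2 ≈ 98.50000.


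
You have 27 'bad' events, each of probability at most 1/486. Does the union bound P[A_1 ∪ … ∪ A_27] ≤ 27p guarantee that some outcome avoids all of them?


Union bound: P[∪_{i=1}^{27} A_i] ≤ Σ_i P[A_i] ≤ 27·p = 27·(1/486) = 1/18.
Numerically: 1/18 ≈ 0.0555556.
Is 1/18 < 1? YES.
Since P[∪ A_i] ≤ 1/18 < 1, the complement has P[∩ A_i^c] ≥ 1 − 1/18 = 17/18 > 0, so some outcome avoids every A_i.

27·p = 1/18 ≈ 0.0555556; existence CERTIFIED by the union bound.


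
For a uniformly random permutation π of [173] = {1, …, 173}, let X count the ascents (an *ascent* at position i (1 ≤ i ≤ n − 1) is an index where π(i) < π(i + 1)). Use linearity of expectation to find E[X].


Write X = Σ X_I over i = 1, …, 172, with X_I the indicator of one ascent.
There are 172 indicators.
For each fixed i, the pair (π(i), π(i+1)) is a uniformly random ordered pair of distinct values from {1, …, 173}; by symmetry P[π(i) < π(i+1)] = 1/2.
By linearity: E[X] = 172 · (1/2) = (173 − 1) · (1/2) = 86 ≈ 86.000.

E[X] = 86 = 86.000.


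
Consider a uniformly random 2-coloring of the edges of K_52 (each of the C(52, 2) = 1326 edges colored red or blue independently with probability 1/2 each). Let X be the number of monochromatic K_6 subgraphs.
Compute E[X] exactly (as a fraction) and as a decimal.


Let X = Σ_S X_S over the C(52, 6) = 20358520 subsets S of size 6, where X_S = 1 if the K_6 on S is monochromatic.
For a fixed S, the K_6 on S has C(6, 2) = 15 edges. P[all 15 edges red] = (1/2)^15, and likewise for blue, so P[monochromatic] = 2·(1/2)^15 = 2^{1 − 15} = 1/16384.
By linearity of expectation: E[X] = C(52, 6) · 2^{1 − 15} = 20358520 · 1/16384 = 2544815/2048.
Numerically: E[X] ≈ 1242.585449.

E[X] = C(52,6)·2^(1−C(6,2)) = 2544815/2048 ≈ 1242.585449.


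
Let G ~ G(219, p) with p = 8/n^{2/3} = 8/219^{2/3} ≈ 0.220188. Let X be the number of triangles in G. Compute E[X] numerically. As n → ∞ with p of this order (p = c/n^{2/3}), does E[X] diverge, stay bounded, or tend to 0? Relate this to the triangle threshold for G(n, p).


Number of potential triangles: C(219, 3) = 1726669.
Each occurs with probability p³ ≈ (0.220188)³ ≈ 1.06753404e-02.
By linearity: E[X] = C(219, 3)·p³ ≈ 1726669 · 1.06753404e-02 ≈ 18432.779300.
Since α = 2/3 < 1, p = c/n^{2/3} ≫ 1/n is above the triangle threshold p ~ 1/n. Asymptotically E[X] ~ (c³/6)·n^{3(1−α)} = (8³/6)·n^{1} → ∞; triangles are abundant w.h.p.

E[X] ≈ 18432.779300; in regime p = Θ(1/n^{2/3}) E[X] diverges (above the triangle threshold p ~ 1/n).


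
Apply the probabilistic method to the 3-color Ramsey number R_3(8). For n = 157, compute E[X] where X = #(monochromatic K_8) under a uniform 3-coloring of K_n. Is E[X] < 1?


E[X] = C(157, 8) · 3^{1 − 28} = 7637643295425 · 3^{−27} = 7637643295425/7625597484987.
As a reduced fraction: E[X] = 848627032825/847288609443 ≈ 1.002.
Is E[X] < 1? NO.
Since E[X] ≥ 1, the first-moment bound is inconclusive at n = 157; it does NOT by itself certify R_3(8) > 157.

E[X] = 848627032825/847288609443 ≈ 1.002; E[X] ≥ 1; first-moment method inconclusive here.


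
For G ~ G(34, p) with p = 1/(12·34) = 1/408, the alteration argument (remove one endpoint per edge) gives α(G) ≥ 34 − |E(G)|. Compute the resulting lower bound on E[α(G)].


E[|E(G)|] = C(34, 2)·p = 561 · (1/408) = 11/8.
E[α(G)] ≥ n − E[|E(G)|] = 34 − 11/8 = 261/8.
Numerically: ≈ 32.625.
(This is only a lower bound; the true E[α(G)] may be larger.)

E[α(G)] ≥ 261/8 ≈ 32.625.


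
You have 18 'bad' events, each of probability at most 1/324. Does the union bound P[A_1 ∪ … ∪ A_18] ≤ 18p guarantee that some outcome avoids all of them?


Union bound: P[∪_{i=1}^{18} A_i] ≤ Σ_i P[A_i] ≤ 18·p = 18·(1/324) = 1/18.
Numerically: 1/18 ≈ 0.056.
Is 1/18 < 1? YES.
Since P[∪ A_i] ≤ 1/18 < 1, the complement has P[∩ A_i^c] ≥ 1 − 1/18 = 17/18 > 0, so some outcome avoids every A_i.

18·p = 1/18 ≈ 0.056; existence CERTIFIED by the union bound.


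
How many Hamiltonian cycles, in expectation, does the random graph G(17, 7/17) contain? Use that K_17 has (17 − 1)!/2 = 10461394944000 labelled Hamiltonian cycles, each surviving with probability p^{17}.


K_17 has (17 − 1)!/2 = 10461394944000 labelled Hamiltonian cycles.
For each such Hamiltonian cycle H, let X_H = 1 if all 17 edges of H are present in G. Then P[X_H = 1] = p^{17} = (7/17)^{17} = 232630513987207/827240261886336764177.
Summing the indicators: E[X] = Σ_H E[X_H] = 10461394944000 · p^{17} = 10461394944000 · 232630513987207/827240261886336764177 = 2433639682845888590481408000/827240261886336764177.
Numerically: E[X] ≈ 2.94188e+06.

E[X] = 10461394944000 · (7/17)^{17} = 2433639682845888590481408000/827240261886336764177 ≈ 2.94188e+06.


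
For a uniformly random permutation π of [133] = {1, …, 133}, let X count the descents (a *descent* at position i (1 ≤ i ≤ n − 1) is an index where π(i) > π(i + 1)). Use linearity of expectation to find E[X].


Write X = Σ X_I over i = 1, …, 132, with X_I the indicator of one descent.
There are 132 indicators.
For each fixed i, the pair (π(i), π(i+1)) is a uniformly random ordered pair of distinct values from {1, …, 133}; by symmetry P[π(i) > π(i+1)] = 1/2.
By linearity: E[X] = 132 · (1/2) = (133 − 1) · (1/2) = 66 ≈ 66.0000.

E[X] = 66 = 66.0000.


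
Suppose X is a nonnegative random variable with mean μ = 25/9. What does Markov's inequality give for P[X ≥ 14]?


μ = E[X] = 25/9, a = 14.
Markov: P[X ≥ 14] ≤ μ/a = (25/9)/14 = 25/126.
Numerically: ≈ 0.198.
(Since a = 14 > μ = 2.778, the bound 25/126 is < 1 and informative.)

P[X ≥ 14] ≤ 25/126 ≈ 0.198.
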